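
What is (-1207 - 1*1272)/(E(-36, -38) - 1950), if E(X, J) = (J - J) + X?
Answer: 2479/1986 ≈ 1.2482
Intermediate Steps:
E(X, J) = X (E(X, J) = 0 + X = X)
(-1207 - 1*1272)/(E(-36, -38) - 1950) = (-1207 - 1*1272)/(-36 - 1950) = (-1207 - 1272)/(-1986) = -2479*(-1/1986) = 2479/1986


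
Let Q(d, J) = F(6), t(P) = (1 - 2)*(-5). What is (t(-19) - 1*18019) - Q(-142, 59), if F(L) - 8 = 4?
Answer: -18026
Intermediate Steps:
t(P) = 5 (t(P) = -1*(-5) = 5)
F(L) = 12 (F(L) = 8 + 4 = 12)
Q(d, J) = 12
(t(-19) - 1*18019) - Q(-142, 59) = (5 - 1*18019) - 1*12 = (5 - 18019) - 12 = -18014 - 12 = -18026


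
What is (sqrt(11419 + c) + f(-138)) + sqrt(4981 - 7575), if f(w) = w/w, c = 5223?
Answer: 1 + sqrt(16642) + I*sqrt(2594) ≈ 130.0 + 50.931*I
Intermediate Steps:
f(w) = 1
(sqrt(11419 + c) + f(-138)) + sqrt(4981 - 7575) = (sqrt(11419 + 5223) + 1) + sqrt(4981 - 7575) = (sqrt(16642) + 1) + sqrt(-2594) = (1 + sqrt(16642)) + I*sqrt(2594) = 1 + sqrt(16642) + I*sqrt(2594)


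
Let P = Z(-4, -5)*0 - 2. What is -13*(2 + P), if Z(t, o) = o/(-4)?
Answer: 0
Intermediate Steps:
Z(t, o) = -o/4 (Z(t, o) = o*(-¼) = -o/4)
P = -2 (P = -¼*(-5)*0 - 2 = (5/4)*0 - 2 = 0 - 2 = -2)
-13*(2 + P) = -13*(2 - 2) = -13*0 = 0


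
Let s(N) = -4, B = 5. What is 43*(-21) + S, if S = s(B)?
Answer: -907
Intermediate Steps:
S = -4
43*(-21) + S = 43*(-21) - 4 = -903 - 4 = -907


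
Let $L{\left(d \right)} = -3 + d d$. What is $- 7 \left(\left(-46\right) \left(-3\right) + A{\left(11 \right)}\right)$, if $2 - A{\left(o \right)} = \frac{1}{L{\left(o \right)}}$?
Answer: $- \frac{115633}{118} \approx -979.94$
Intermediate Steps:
$L{\left(d \right)} = -3 + d^{2}$
$A{\left(o \right)} = 2 - \frac{1}{-3 + o^{2}}$
$- 7 \left(\left(-46\right) \left(-3\right) + A{\left(11 \right)}\right) = - 7 \left(\left(-46\right) \left(-3\right) + \frac{-7 + 2 \cdot 11^{2}}{-3 + 11^{2}}\right) = - 7 \left(138 + \frac{-7 + 2 \cdot 121}{-3 + 121}\right) = - 7 \left(138 + \frac{-7 + 242}{118}\right) = - 7 \left(138 + \frac{1}{118} \cdot 235\right) = - 7 \left(138 + \frac{235}{118}\right) = \left(-7\right) \frac{16519}{118} = - \frac{115633}{118}$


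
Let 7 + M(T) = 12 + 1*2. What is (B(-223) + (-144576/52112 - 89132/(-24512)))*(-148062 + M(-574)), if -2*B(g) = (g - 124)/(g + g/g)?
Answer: -26370435083375/2215437456 ≈ -11903.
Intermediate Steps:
M(T) = 7 (M(T) = -7 + (12 + 1*2) = -7 + (12 + 2) = -7 + 14 = 7)
B(g) = -(-124 + g)/(2*(1 + g)) (B(g) = -(g - 124)/(2*(g + g/g)) = -(-124 + g)/(2*(g + 1)) = -(-124 + g)/(2*(1 + g)))
(B(-223) + (-144576/52112 - 89132/(-24512)))*(-148062 + M(-574)) = ((124 - 1*(-223))/(2*(1 - 223)) + (-144576/52112 - 89132/(-24512)))*(-148062 + 7) = ((½)*(124 + 223)/(-222) + (-144576*1/52112 - 89132*(-1/24512)))*(-148055) = ((½)*(-1/222)*347 + (-9036/3257 + 22283/6128))*(-148055) = (-347/444 + 17203123/19958896)*(-148055) = (178112425/2215437456)*(-148055) = -26370435083375/2215437456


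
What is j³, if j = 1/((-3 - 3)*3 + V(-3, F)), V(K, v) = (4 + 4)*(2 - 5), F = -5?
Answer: -1/74088 ≈ -1.3497e-5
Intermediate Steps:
V(K, v) = -24 (V(K, v) = 8*(-3) = -24)
j = -1/42 (j = 1/((-3 - 3)*3 - 24) = 1/(-6*3 - 24) = 1/(-18 - 24) = 1/(-42) = -1/42 ≈ -0.023810)
j³ = (-1/42)³ = -1/74088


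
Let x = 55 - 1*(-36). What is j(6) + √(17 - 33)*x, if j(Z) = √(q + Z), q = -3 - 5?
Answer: I*(364 + √2) ≈ 365.41*I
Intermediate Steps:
q = -8
j(Z) = √(-8 + Z)
x = 91 (x = 55 + 36 = 91)
j(6) + √(17 - 33)*x = √(-8 + 6) + √(17 - 33)*91 = √(-2) + √(-16)*91 = I*√2 + (4*I)*91 = I*√2 + 364*I = 364*I + I*√2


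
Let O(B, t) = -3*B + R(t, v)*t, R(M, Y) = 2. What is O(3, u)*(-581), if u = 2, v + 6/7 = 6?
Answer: 2905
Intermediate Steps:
v = 36/7 (v = -6/7 + 6 = 36/7 ≈ 5.1429)
O(B, t) = -3*B + 2*t
O(3, u)*(-581) = (-3*3 + 2*2)*(-581) = (-9 + 4)*(-581) = -5*(-581) = 2905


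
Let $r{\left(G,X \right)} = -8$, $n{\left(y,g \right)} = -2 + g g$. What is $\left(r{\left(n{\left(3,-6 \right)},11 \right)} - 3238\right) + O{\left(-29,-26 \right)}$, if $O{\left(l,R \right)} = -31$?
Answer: $-3277$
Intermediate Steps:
$n{\left(y,g \right)} = -2 + g^{2}$
$\left(r{\left(n{\left(3,-6 \right)},11 \right)} - 3238\right) + O{\left(-29,-26 \right)} = \left(-8 - 3238\right) - 31 = -3246 - 31 = -3277$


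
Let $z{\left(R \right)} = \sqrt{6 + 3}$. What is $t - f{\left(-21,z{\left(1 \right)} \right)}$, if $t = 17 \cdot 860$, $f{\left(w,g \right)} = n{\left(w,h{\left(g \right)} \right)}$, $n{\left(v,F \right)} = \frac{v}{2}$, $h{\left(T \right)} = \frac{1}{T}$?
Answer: $\frac{29261}{2} \approx 14631.0$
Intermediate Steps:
$n{\left(v,F \right)} = \frac{v}{2}$ ($n{\left(v,F \right)} = v \frac{1}{2} = \frac{v}{2}$)
$z{\left(R \right)} = 3$ ($z{\left(R \right)} = \sqrt{9} = 3$)
$f{\left(w,g \right)} = \frac{w}{2}$
$t = 14620$
$t - f{\left(-21,z{\left(1 \right)} \right)} = 14620 - \frac{1}{2} \left(-21\right) = 14620 - - \frac{21}{2} = 14620 + \frac{21}{2} = \frac{29261}{2}$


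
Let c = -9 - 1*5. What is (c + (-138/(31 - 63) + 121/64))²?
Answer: 249001/4096 ≈ 60.791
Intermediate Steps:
c = -14 (c = -9 - 5 = -14)
(c + (-138/(31 - 63) + 121/64))² = (-14 + (-138/(31 - 63) + 121/64))² = (-14 + (-138/(-32) + 121*(1/64)))² = (-14 + (-138*(-1/32) + 121/64))² = (-14 + (69/16 + 121/64))² = (-14 + 397/64)² = (-499/64)² = 249001/4096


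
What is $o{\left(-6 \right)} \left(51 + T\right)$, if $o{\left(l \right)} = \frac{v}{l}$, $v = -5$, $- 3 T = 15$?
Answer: $\frac{115}{3} \approx 38.333$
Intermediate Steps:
$T = -5$ ($T = \left(- \frac{1}{3}\right) 15 = -5$)
$o{\left(l \right)} = - \frac{5}{l}$
$o{\left(-6 \right)} \left(51 + T\right) = - \frac{5}{-6} \left(51 - 5\right) = \left(-5\right) \left(- \frac{1}{6}\right) 46 = \frac{5}{6} \cdot 46 = \frac{115}{3}$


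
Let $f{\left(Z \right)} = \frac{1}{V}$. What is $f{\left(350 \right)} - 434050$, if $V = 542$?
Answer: $- \frac{235255099}{542} \approx -4.3405 \cdot 10^{5}$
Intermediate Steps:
$f{\left(Z \right)} = \frac{1}{542}$
$f{\left(350 \right)} - 434050 = \frac{1}{542} - 434050 = - \frac{235255099}{542}$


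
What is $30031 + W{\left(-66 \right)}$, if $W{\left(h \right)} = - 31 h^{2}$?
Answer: $-105005$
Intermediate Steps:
$30031 + W{\left(-66 \right)} = 30031 - 31 \left(-66\right)^{2} = 30031 - 135036 = -105005$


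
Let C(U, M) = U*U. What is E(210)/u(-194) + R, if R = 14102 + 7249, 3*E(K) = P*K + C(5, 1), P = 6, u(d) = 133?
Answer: 8520334/399 ≈ 21354.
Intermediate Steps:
C(U, M) = U**2
E(K) = 25/3 + 2*K (E(K) = (6*K + 5**2)/3 = (6*K + 25)/3 = (25 + 6*K)/3 = 25/3 + 2*K)
R = 21351
E(210)/u(-194) + R = (25/3 + 2*210)/133 + 21351 = (25/3 + 420)*(1/133) + 21351 = (1285/3)*(1/133) + 21351 = 1285/399 + 21351 = 8520334/399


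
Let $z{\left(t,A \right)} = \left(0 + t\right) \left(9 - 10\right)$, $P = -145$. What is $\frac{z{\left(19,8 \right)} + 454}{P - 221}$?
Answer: $- \frac{145}{122} \approx -1.1885$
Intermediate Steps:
$z{\left(t,A \right)} = - t$ ($z{\left(t,A \right)} = t \left(-1\right) = - t$)
$\frac{z{\left(19,8 \right)} + 454}{P - 221} = \frac{\left(-1\right) 19 + 454}{-145 - 221} = \frac{-19 + 454}{-366} = 435 \left(- \frac{1}{366}\right) = - \frac{145}{122}$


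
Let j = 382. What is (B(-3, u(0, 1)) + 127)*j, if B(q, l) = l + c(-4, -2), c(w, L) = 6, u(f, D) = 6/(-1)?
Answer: 48514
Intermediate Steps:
u(f, D) = -6 (u(f, D) = 6*(-1) = -6)
B(q, l) = 6 + l (B(q, l) = l + 6 = 6 + l)
(B(-3, u(0, 1)) + 127)*j = ((6 - 6) + 127)*382 = (0 + 127)*382 = 127*382 = 48514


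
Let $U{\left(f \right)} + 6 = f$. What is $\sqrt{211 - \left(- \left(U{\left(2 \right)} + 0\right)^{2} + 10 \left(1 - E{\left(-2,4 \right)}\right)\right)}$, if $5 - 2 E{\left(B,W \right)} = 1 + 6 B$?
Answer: $3 \sqrt{33} \approx 17.234$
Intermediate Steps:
$U{\left(f \right)} = -6 + f$
$E{\left(B,W \right)} = 2 - 3 B$ ($E{\left(B,W \right)} = \frac{5}{2} - \frac{1 + 6 B}{2} = \frac{5}{2} - \left(\frac{1}{2} + 3 B\right) = 2 - 3 B$)
$\sqrt{211 - \left(- \left(U{\left(2 \right)} + 0\right)^{2} + 10 \left(1 - E{\left(-2,4 \right)}\right)\right)} = \sqrt{211 + \left(\left(\left(-6 + 2\right) + 0\right)^{2} - 10 \left(1 - \left(2 - -6\right)\right)\right)} = \sqrt{211 - \left(- \left(-4 + 0\right)^{2} + 10 \left(1 - \left(2 + 6\right)\right)\right)} = \sqrt{211 - \left(-16 + 10 \left(1 - 8\right)\right)} = \sqrt{211 + \left(16 - -70\right)} = \sqrt{211 + \left(16 + 70\right)} = \sqrt{211 + 86} = \sqrt{297} = 3 \sqrt{33}$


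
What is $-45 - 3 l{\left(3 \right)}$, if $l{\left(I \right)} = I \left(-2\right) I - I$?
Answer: $18$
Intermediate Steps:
$l{\left(I \right)} = - I - 2 I^{2}$ ($l{\left(I \right)} = - 2 I I - I = - 2 I^{2} - I = - I - 2 I^{2}$)
$-45 - 3 l{\left(3 \right)} = -45 - 3 \left(\left(-1\right) 3 \left(1 + 2 \cdot 3\right)\right) = -45 - 3 \left(\left(-1\right) 3 \left(1 + 6\right)\right) = -45 - 3 \left(\left(-1\right) 3 \cdot 7\right) = -45 - -63 = -45 + 63 = 18$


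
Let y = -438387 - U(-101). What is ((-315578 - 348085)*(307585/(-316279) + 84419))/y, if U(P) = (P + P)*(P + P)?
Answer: 17719569364004508/151558050289 ≈ 1.1692e+5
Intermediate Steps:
U(P) = 4*P**2 (U(P) = (2*P)*(2*P) = 4*P**2)
y = -479191 (y = -438387 - 4*(-101)**2 = -438387 - 4*10201 = -438387 - 1*40804 = -438387 - 40804 = -479191)
((-315578 - 348085)*(307585/(-316279) + 84419))/y = ((-315578 - 348085)*(307585/(-316279) + 84419))/(-479191) = -663663*(307585*(-1/316279) + 84419)*(-1/479191) = -663663*(-307585/316279 + 84419)*(-1/479191) = -663663*26699649316/316279*(-1/479191) = -17719569364004508/316279*(-1/479191) = 17719569364004508/151558050289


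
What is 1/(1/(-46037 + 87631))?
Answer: 41594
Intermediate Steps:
1/(1/(-46037 + 87631)) = 1/(1/41594) = 41594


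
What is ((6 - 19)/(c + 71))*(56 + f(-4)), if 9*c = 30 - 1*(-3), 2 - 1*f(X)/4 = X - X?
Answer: -78/7 ≈ -11.143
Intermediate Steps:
f(X) = 8 (f(X) = 8 - 4*(X - X) = 8 - 4*0 = 8 + 0 = 8)
c = 11/3 (c = (30 - 1*(-3))/9 = (30 + 3)/9 = (⅑)*33 = 11/3 ≈ 3.6667)
((6 - 19)/(c + 71))*(56 + f(-4)) = ((6 - 19)/(11/3 + 71))*(56 + 8) = -13/224/3*64 = -13*3/224*64 = -39/224*64 = -78/7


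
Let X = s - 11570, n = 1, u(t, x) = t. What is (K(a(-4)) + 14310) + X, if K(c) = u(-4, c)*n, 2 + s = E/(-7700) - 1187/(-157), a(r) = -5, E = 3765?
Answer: 662736279/241780 ≈ 2741.1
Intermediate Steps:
s = 1226199/241780 (s = -2 + (3765/(-7700) - 1187/(-157)) = -2 + (3765*(-1/7700) - 1187*(-1/157)) = -2 + (-753/1540 + 1187/157) = -2 + 1709759/241780 = 1226199/241780 ≈ 5.0715)
K(c) = -4 (K(c) = -4*1 = -4)
X = -2796168401/241780 (X = 1226199/241780 - 11570 = -2796168401/241780 ≈ -11565.)
(K(a(-4)) + 14310) + X = (-4 + 14310) - 2796168401/241780 = 14306 - 2796168401/241780 = 662736279/241780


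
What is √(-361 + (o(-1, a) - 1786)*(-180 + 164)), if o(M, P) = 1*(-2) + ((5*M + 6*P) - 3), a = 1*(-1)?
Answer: √28471 ≈ 168.73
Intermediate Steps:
a = -1
o(M, P) = -5 + 5*M + 6*P (o(M, P) = -2 + (-3 + 5*M + 6*P) = -5 + 5*M + 6*P)
√(-361 + (o(-1, a) - 1786)*(-180 + 164)) = √(-361 + ((-5 + 5*(-1) + 6*(-1)) - 1786)*(-180 + 164)) = √(-361 + ((-5 - 5 - 6) - 1786)*(-16)) = √(-361 + (-16 - 1786)*(-16)) = √(-361 - 1802*(-16)) = √(-361 + 28832) = √28471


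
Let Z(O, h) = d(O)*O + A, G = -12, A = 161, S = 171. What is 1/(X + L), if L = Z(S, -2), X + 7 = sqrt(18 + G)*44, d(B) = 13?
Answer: 2377/5638513 - 44*sqrt(6)/5638513 ≈ 0.00040245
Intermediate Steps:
X = -7 + 44*sqrt(6) (X = -7 + sqrt(18 - 12)*44 = -7 + sqrt(6)*44 = -7 + 44*sqrt(6) ≈ 100.78)
Z(O, h) = 161 + 13*O (Z(O, h) = 13*O + 161 = 161 + 13*O)
L = 2384 (L = 161 + 13*171 = 161 + 2223 = 2384)
1/(X + L) = 1/((-7 + 44*sqrt(6)) + 2384) = 1/(2377 + 44*sqrt(6))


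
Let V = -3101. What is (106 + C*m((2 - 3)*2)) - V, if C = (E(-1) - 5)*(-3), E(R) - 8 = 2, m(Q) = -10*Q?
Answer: 2907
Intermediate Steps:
E(R) = 10 (E(R) = 8 + 2 = 10)
C = -15 (C = (10 - 5)*(-3) = 5*(-3) = -15)
(106 + C*m((2 - 3)*2)) - V = (106 - (-150)*(2 - 3)*2) - 1*(-3101) = (106 - (-150)*(-1*2)) + 3101 = (106 - (-150)*(-2)) + 3101 = (106 - 15*20) + 3101 = (106 - 300) + 3101 = -194 + 3101 = 2907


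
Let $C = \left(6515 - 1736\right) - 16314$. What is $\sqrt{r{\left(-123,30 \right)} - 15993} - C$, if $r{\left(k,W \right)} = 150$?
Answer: $11535 + i \sqrt{15843} \approx 11535.0 + 125.87 i$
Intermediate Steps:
$C = -11535$ ($C = \left(6515 - 1736\right) - 16314 = 4779 - 16314 = -11535$)
$\sqrt{r{\left(-123,30 \right)} - 15993} - C = \sqrt{150 - 15993} - -11535 = \sqrt{-15843} + 11535 = i \sqrt{15843} + 11535 = 11535 + i \sqrt{15843}$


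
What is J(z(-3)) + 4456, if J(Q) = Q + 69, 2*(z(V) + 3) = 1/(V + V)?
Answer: 54263/12 ≈ 4521.9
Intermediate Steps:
z(V) = -3 + 1/(4*V) (z(V) = -3 + 1/(2*(V + V)) = -3 + 1/(2*((2*V))) = -3 + (1/(2*V))/2 = -3 + 1/(4*V))
J(Q) = 69 + Q
J(z(-3)) + 4456 = (69 + (-3 + (¼)/(-3))) + 4456 = (69 + (-3 + (¼)*(-⅓))) + 4456 = (69 + (-3 - 1/12)) + 4456 = (69 - 37/12) + 4456 = 791/12 + 4456 = 54263/12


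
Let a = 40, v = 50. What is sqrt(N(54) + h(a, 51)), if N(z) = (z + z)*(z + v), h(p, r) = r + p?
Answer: 13*sqrt(67) ≈ 106.41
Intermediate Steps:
h(p, r) = p + r
N(z) = 2*z*(50 + z) (N(z) = (z + z)*(z + 50) = (2*z)*(50 + z) = 2*z*(50 + z))
sqrt(N(54) + h(a, 51)) = sqrt(2*54*(50 + 54) + (40 + 51)) = sqrt(2*54*104 + 91) = sqrt(11232 + 91) = sqrt(11323) = 13*sqrt(67)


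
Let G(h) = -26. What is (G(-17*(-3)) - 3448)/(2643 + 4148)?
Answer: -3474/6791 ≈ -0.51156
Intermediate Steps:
(G(-17*(-3)) - 3448)/(2643 + 4148) = (-26 - 3448)/(2643 + 4148) = -3474/6791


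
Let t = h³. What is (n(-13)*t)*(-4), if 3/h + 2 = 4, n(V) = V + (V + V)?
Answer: 1053/2 ≈ 526.50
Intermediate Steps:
n(V) = 3*V (n(V) = V + 2*V = 3*V)
h = 3/2 (h = 3/(-2 + 4) = 3/2 ≈ 1.5000)
t = 27/8 (t = (3/2)³ = 27/8 ≈ 3.3750)
(n(-13)*t)*(-4) = ((3*(-13))*(27/8))*(-4) = -39*27/8*(-4) = -1053/8*(-4) = 1053/2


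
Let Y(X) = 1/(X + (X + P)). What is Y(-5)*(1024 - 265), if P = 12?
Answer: 759/2 ≈ 379.50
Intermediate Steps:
Y(X) = 1/(12 + 2*X) (Y(X) = 1/(X + (X + 12)) = 1/(X + (12 + X)) = 1/(12 + 2*X))
Y(-5)*(1024 - 265) = (1/(2*(6 - 5)))*(1024 - 265) = ((1/2)/1)*759 = ((1/2)*1)*759 = (1/2)*759 = 759/2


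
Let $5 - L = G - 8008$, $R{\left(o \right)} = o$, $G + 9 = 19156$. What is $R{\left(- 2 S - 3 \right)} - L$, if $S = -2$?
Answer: $11135$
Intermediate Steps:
$G = 19147$ ($G = -9 + 19156 = 19147$)
$L = -11134$ ($L = 5 - \left(19147 - 8008\right) = 5 - 11139 = -11134$)
$R{\left(- 2 S - 3 \right)} - L = \left(\left(-2\right) \left(-2\right) - 3\right) - -11134 = \left(4 - 3\right) + 11134 = 1 + 11134 = 11135$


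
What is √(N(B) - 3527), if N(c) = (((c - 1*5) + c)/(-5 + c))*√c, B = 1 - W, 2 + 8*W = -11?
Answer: √(-5092988 - 38*√42)/38 ≈ 59.39*I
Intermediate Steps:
W = -13/8 (W = -¼ + (⅛)*(-11) = -¼ - 11/8 = -13/8 ≈ -1.6250)
B = 21/8 (B = 1 - 1*(-13/8) = 1 + 13/8 = 21/8 ≈ 2.6250)
N(c) = √c*(-5 + 2*c)/(-5 + c) (N(c) = (((c - 5) + c)/(-5 + c))*√c = (((-5 + c) + c)/(-5 + c))*√c = ((-5 + 2*c)/(-5 + c))*√c = √c*(-5 + 2*c)/(-5 + c))
√(N(B) - 3527) = √(√(21/8)*(-5 + 2*(21/8))/(-5 + 21/8) - 3527) = √((√42/4)*(-5 + 21/4)/(-19/8) - 3527) = √((√42/4)*(-8/19)*(¼) - 3527) = √(-√42/38 - 3527) = √(-3527 - √42/38)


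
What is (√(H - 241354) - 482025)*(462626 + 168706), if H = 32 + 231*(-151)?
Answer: -304317807300 + 631332*I*√276203 ≈ -3.0432e+11 + 3.318e+8*I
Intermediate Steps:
H = -34849 (H = 32 - 34881 = -34849)
(√(H - 241354) - 482025)*(462626 + 168706) = (√(-34849 - 241354) - 482025)*(462626 + 168706) = (√(-276203) - 482025)*631332 = (I*√276203 - 482025)*631332 = (-482025 + I*√276203)*631332 = -304317807300 + 631332*I*√276203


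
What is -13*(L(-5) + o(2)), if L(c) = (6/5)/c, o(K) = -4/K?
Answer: 728/25 ≈ 29.120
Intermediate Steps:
L(c) = 6/(5*c) (L(c) = (6*(1/5))/c = 6/(5*c))
-13*(L(-5) + o(2)) = -13*((6/5)/(-5) - 4/2) = -13*((6/5)*(-1/5) - 4*1/2) = -13*(-6/25 - 2) = -13*(-56/25) = 728/25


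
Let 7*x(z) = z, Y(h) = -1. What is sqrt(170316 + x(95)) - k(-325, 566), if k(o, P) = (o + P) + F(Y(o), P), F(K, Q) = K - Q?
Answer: 326 + sqrt(8346149)/7 ≈ 738.71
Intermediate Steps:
x(z) = z/7
k(o, P) = -1 + o (k(o, P) = (o + P) + (-1 - P) = (P + o) + (-1 - P) = -1 + o)
sqrt(170316 + x(95)) - k(-325, 566) = sqrt(170316 + (1/7)*95) - (-1 - 325) = sqrt(170316 + 95/7) - 1*(-326) = sqrt(1192307/7) + 326 = sqrt(8346149)/7 + 326 = 326 + sqrt(8346149)/7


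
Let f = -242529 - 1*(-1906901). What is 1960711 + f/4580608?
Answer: 2245312539165/1145152 ≈ 1.9607e+6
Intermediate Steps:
f = 1664372 (f = -242529 + 1906901 = 1664372)
1960711 + f/4580608 = 1960711 + 1664372/4580608 = 1960711 + 1664372*(1/4580608) = 1960711 + 416093/1145152 = 2245312539165/1145152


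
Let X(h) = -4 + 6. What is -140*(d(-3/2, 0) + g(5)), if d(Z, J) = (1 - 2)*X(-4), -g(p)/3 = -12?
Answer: -4760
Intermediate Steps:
X(h) = 2
g(p) = 36 (g(p) = -3*(-12) = 36)
d(Z, J) = -2 (d(Z, J) = (1 - 2)*2 = -1*2 = -2)
-140*(d(-3/2, 0) + g(5)) = -140*(-2 + 36) = -140*34 = -4760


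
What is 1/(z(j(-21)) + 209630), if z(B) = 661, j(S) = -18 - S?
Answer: 1/210291 ≈ 4.7553e-6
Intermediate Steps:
1/(z(j(-21)) + 209630) = 1/(661 + 209630) = 1/210291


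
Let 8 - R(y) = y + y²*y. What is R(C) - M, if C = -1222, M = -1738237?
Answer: 1826532515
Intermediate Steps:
R(y) = 8 - y - y³ (R(y) = 8 - (y + y²*y) = 8 - (y + y³) = 8 + (-y - y³) = 8 - y - y³)
R(C) - M = (8 - 1*(-1222) - 1*(-1222)³) - 1*(-1738237) = (8 + 1222 - 1*(-1824793048)) + 1738237 = (8 + 1222 + 1824793048) + 1738237 = 1824794278 + 1738237 = 1826532515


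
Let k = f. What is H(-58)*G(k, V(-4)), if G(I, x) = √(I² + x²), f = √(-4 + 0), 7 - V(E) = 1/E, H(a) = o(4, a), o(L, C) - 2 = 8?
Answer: 5*√777/2 ≈ 69.687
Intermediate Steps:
o(L, C) = 10 (o(L, C) = 2 + 8 = 10)
H(a) = 10
V(E) = 7 - 1/E
f = 2*I (f = √(-4) = 2*I ≈ 2.0*I)
k = 2*I ≈ 2.0*I
H(-58)*G(k, V(-4)) = 10*√((2*I)² + (7 - 1/(-4))²) = 10*√(-4 + (7 - 1*(-¼))²) = 10*√(-4 + (7 + ¼)²) = 10*√(-4 + (29/4)²) = 10*√(-4 + 841/16) = 10*√(777/16) = 10*(√777/4) = 5*√777/2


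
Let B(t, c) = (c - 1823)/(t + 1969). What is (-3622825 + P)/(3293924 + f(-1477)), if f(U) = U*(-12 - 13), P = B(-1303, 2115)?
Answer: -1206400579/1109172717 ≈ -1.0877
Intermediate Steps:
B(t, c) = (-1823 + c)/(1969 + t)
P = 146/333 (P = (-1823 + 2115)/(1969 - 1303) = 292/666 = (1/666)*292 = 146/333 ≈ 0.43844)
f(U) = -25*U (f(U) = U*(-25) = -25*U)
(-3622825 + P)/(3293924 + f(-1477)) = (-3622825 + 146/333)/(3293924 - 25*(-1477)) = -1206400579/(333*(3293924 + 36925)) = -1206400579/333/3330849 = -1206400579/333*1/3330849 = -1206400579/1109172717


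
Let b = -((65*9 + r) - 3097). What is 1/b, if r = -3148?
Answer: 1/5660 ≈ 0.00017668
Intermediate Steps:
b = 5660 (b = -((65*9 - 3148) - 3097) = -((585 - 3148) - 3097) = -(-2563 - 3097) = -1*(-5660) = 5660)
1/b = 1/5660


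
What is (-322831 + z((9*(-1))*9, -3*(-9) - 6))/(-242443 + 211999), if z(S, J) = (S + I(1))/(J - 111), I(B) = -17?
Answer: 7263673/684990 ≈ 10.604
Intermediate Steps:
z(S, J) = (-17 + S)/(-111 + J) (z(S, J) = (S - 17)/(J - 111) = (-17 + S)/(-111 + J))
(-322831 + z((9*(-1))*9, -3*(-9) - 6))/(-242443 + 211999) = (-322831 + (-17 + (9*(-1))*9)/(-111 + (-3*(-9) - 6)))/(-242443 + 211999) = (-322831 + (-17 - 9*9)/(-111 + (27 - 6)))/(-30444) = (-322831 + (-17 - 81)/(-111 + 21))*(-1/30444) = (-322831 - 98/(-90))*(-1/30444) = (-322831 - 1/90*(-98))*(-1/30444) = (-322831 + 49/45)*(-1/30444) = -14527346/45*(-1/30444) = 7263673/684990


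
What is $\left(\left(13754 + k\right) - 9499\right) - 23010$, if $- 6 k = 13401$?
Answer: $- \frac{41977}{2} \approx -20989.0$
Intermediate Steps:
$k = - \frac{4467}{2}$ ($k = \left(- \frac{1}{6}\right) 13401 = - \frac{4467}{2} \approx -2233.5$)
$\left(\left(13754 + k\right) - 9499\right) - 23010 = \left(\left(13754 - \frac{4467}{2}\right) - 9499\right) - 23010 = \left(\frac{23041}{2} - 9499\right) - 23010 = \frac{4043}{2} - 23010 = - \frac{41977}{2}$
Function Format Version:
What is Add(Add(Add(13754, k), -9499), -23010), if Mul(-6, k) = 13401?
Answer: Rational(-41977, 2) ≈ -20989.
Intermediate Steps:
k = Rational(-4467, 2) (k = Mul(Rational(-1, 6), 13401) = Rational(-4467, 2) ≈ -2233.5)
Add(Add(Add(13754, k), -9499), -23010) = Add(Add(Add(13754, Rational(-4467, 2)), -9499), -23010) = Add(Add(Rational(23041, 2), -9499), -23010) = Add(Rational(4043, 2), -23010) = Rational(-41977, 2)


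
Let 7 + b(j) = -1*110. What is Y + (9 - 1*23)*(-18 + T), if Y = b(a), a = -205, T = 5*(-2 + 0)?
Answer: 275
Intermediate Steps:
T = -10 (T = 5*(-2) = -10)
b(j) = -117 (b(j) = -7 - 1*110 = -7 - 110 = -117)
Y = -117
Y + (9 - 1*23)*(-18 + T) = -117 + (9 - 1*23)*(-18 - 10) = -117 + (9 - 23)*(-28) = -117 - 14*(-28) = -117 + 392 = 275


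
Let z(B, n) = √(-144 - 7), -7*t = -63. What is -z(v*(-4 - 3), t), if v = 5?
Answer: -I*√151 ≈ -12.288*I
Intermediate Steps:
t = 9 (t = -⅐*(-63) = 9)
z(B, n) = I*√151 (z(B, n) = √(-151) = I*√151)
-z(v*(-4 - 3), t) = -I*√151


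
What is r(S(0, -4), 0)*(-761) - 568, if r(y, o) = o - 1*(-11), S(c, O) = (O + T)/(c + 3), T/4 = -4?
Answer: -8939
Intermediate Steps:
T = -16 (T = 4*(-4) = -16)
S(c, O) = (-16 + O)/(3 + c) (S(c, O) = (O - 16)/(c + 3) = (-16 + O)/(3 + c))
r(y, o) = 11 + o (r(y, o) = o + 11 = 11 + o)
r(S(0, -4), 0)*(-761) - 568 = (11 + 0)*(-761) - 568 = 11*(-761) - 568 = -8371 - 568 = -8939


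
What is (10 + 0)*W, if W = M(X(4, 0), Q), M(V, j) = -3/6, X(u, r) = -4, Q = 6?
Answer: -5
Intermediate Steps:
M(V, j) = -½ (M(V, j) = -3*⅙ = -½)
W = -½ ≈ -0.50000
(10 + 0)*W = (10 + 0)*(-½) = 10*(-½) = -5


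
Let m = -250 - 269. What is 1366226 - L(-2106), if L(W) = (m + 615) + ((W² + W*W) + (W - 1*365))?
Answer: -7501871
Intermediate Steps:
m = -519
L(W) = -269 + W + 2*W² (L(W) = (-519 + 615) + ((W² + W*W) + (W - 1*365)) = 96 + ((W² + W²) + (W - 365)) = 96 + (2*W² + (-365 + W)) = 96 + (-365 + W + 2*W²) = -269 + W + 2*W²)
1366226 - L(-2106) = 1366226 - (-269 - 2106 + 2*(-2106)²) = 1366226 - (-269 - 2106 + 2*4435236) = 1366226 - (-269 - 2106 + 8870472) = 1366226 - 1*8868097 = 1366226 - 8868097 = -7501871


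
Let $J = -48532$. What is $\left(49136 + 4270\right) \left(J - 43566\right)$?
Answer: $-4918585788$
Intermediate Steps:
$\left(49136 + 4270\right) \left(J - 43566\right) = \left(49136 + 4270\right) \left(-48532 - 43566\right) = 53406 \left(-92098\right) = -4918585788$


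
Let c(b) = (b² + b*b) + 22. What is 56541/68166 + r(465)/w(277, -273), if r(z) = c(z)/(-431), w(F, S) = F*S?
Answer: 4245580423/5037892626 ≈ 0.84273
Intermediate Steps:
c(b) = 22 + 2*b² (c(b) = (b² + b²) + 22 = 2*b² + 22 = 22 + 2*b²)
r(z) = -22/431 - 2*z²/431 (r(z) = (22 + 2*z²)/(-431) = (22 + 2*z²)*(-1/431) = -22/431 - 2*z²/431)
56541/68166 + r(465)/w(277, -273) = 56541/68166 + (-22/431 - 2/431*465²)/((277*(-273))) = 56541*(1/68166) + (-22/431 - 2/431*216225)/(-75621) = 18847/22722 + (-22/431 - 432450/431)*(-1/75621) = 18847/22722 - 432472/431*(-1/75621) = 18847/22722 + 432472/32592651 = 4245580423/5037892626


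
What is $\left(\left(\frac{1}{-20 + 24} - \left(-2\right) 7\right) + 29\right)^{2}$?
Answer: $\frac{29929}{16} \approx 1870.6$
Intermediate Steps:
$\left(\left(\frac{1}{-20 + 24} - \left(-2\right) 7\right) + 29\right)^{2} = \left(\left(\frac{1}{4} - -14\right) + 29\right)^{2} = \left(\left(\frac{1}{4} + 14\right) + 29\right)^{2} = \left(\frac{57}{4} + 29\right)^{2} = \left(\frac{173}{4}\right)^{2} = \frac{29929}{16}$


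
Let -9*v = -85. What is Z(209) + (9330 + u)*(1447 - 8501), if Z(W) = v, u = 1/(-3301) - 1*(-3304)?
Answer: -2647672747253/29709 ≈ -8.9120e+7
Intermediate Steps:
v = 85/9 (v = -⅑*(-85) = 85/9 ≈ 9.4444)
u = 10906503/3301 (u = -1/3301 + 3304 = 10906503/3301 ≈ 3304.0)
Z(W) = 85/9
Z(209) + (9330 + u)*(1447 - 8501) = 85/9 + (9330 + 10906503/3301)*(1447 - 8501) = 85/9 + (41704833/3301)*(-7054) = 85/9 - 294185891982/3301 = -2647672747253/29709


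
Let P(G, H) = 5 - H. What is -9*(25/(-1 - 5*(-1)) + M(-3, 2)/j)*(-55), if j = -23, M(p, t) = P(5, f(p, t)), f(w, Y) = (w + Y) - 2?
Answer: 268785/92 ≈ 2921.6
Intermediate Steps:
f(w, Y) = -2 + Y + w (f(w, Y) = (Y + w) - 2 = -2 + Y + w)
M(p, t) = 7 - p - t (M(p, t) = 5 - (-2 + t + p) = 5 - (-2 + p + t) = 5 + (2 - p - t) = 7 - p - t)
-9*(25/(-1 - 5*(-1)) + M(-3, 2)/j)*(-55) = -9*(25/(-1 - 5*(-1)) + (7 - 1*(-3) - 1*2)/(-23))*(-55) = -9*(25/(-1 + 5) + (7 + 3 - 2)*(-1/23))*(-55) = -9*(25/4 + 8*(-1/23))*(-55) = -9*(25*(1/4) - 8/23)*(-55) = -9*(25/4 - 8/23)*(-55) = -9*543/92*(-55) = -4887/92*(-55) = 268785/92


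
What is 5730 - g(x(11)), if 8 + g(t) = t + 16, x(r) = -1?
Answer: 5723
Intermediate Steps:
g(t) = 8 + t (g(t) = -8 + (t + 16) = -8 + (16 + t) = 8 + t)
5730 - g(x(11)) = 5730 - (8 - 1) = 5730 - 1*7 = 5730 - 7 = 5723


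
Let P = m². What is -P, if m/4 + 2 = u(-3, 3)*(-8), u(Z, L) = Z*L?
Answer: -78400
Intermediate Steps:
u(Z, L) = L*Z
m = 280 (m = -8 + 4*((3*(-3))*(-8)) = -8 + 4*(-9*(-8)) = -8 + 4*72 = -8 + 288 = 280)
P = 78400 (P = 280² = 78400)
-P = -1*78400 = -78400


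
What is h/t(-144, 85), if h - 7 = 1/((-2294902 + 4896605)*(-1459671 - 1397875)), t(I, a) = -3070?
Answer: -10408280401173/4564774404514532 ≈ -0.0022801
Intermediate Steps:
h = 52041402005865/7434486000838 (h = 7 + 1/((-2294902 + 4896605)*(-1459671 - 1397875)) = 7 + 1/(2601703*(-2857546)) = 7 + 1/(-7434486000838) = 7 - 1/7434486000838 = 52041402005865/7434486000838 ≈ 7.0000)
h/t(-144, 85) = (52041402005865/7434486000838)/(-3070) = (52041402005865/7434486000838)*(-1/3070) = -10408280401173/4564774404514532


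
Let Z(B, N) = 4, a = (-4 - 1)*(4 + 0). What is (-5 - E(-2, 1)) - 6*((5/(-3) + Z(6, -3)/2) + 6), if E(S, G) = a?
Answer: -23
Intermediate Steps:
a = -20 (a = -5*4 = -20)
E(S, G) = -20
(-5 - E(-2, 1)) - 6*((5/(-3) + Z(6, -3)/2) + 6) = (-5 - 1*(-20)) - 6*((5/(-3) + 4/2) + 6) = (-5 + 20) - 6*((5*(-⅓) + 4*(½)) + 6) = 15 - 6*((-5/3 + 2) + 6) = 15 - 6*(⅓ + 6) = 15 - 6*19/3 = 15 - 38 = -23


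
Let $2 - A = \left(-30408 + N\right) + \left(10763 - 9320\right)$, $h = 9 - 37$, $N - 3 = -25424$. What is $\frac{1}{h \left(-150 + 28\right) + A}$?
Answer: $\frac{1}{57804} \approx 1.73 \cdot 10^{-5}$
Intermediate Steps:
$N = -25421$ ($N = 3 - 25424 = -25421$)
$h = -28$
$A = 54388$ ($A = 2 - \left(\left(-30408 - 25421\right) + \left(10763 - 9320\right)\right) = 2 - \left(-55829 + 1443\right) = 2 - -54386 = 2 + 54386 = 54388$)
$\frac{1}{h \left(-150 + 28\right) + A} = \frac{1}{- 28 \left(-150 + 28\right) + 54388} = \frac{1}{\left(-28\right) \left(-122\right) + 54388} = \frac{1}{3416 + 54388} = \frac{1}{57804}$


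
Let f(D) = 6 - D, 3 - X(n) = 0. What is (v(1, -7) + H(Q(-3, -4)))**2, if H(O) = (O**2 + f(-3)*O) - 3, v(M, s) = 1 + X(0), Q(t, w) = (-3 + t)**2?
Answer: 2627641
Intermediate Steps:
X(n) = 3 (X(n) = 3 - 1*0 = 3 + 0 = 3)
v(M, s) = 4 (v(M, s) = 1 + 3 = 4)
H(O) = -3 + O**2 + 9*O (H(O) = (O**2 + (6 - 1*(-3))*O) - 3 = (O**2 + (6 + 3)*O) - 3 = (O**2 + 9*O) - 3 = -3 + O**2 + 9*O)
(v(1, -7) + H(Q(-3, -4)))**2 = (4 + (-3 + ((-3 - 3)**2)**2 + 9*(-3 - 3)**2))**2 = (4 + (-3 + ((-6)**2)**2 + 9*(-6)**2))**2 = (4 + (-3 + 36**2 + 9*36))**2 = (4 + (-3 + 1296 + 324))**2 = (4 + 1617)**2 = 1621**2 = 2627641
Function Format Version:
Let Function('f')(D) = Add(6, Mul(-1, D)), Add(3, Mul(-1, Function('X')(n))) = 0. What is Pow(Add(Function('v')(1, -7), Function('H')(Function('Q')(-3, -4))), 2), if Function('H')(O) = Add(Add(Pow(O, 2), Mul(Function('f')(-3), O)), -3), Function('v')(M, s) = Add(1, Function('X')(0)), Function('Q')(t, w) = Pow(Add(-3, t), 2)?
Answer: 2627641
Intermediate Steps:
Function('X')(n) = 3 (Function('X')(n) = Add(3, Mul(-1, 0)) = Add(3, 0) = 3)
Function('v')(M, s) = 4 (Function('v')(M, s) = Add(1, 3) = 4)
Function('H')(O) = Add(-3, Pow(O, 2), Mul(9, O)) (Function('H')(O) = Add(Add(Pow(O, 2), Mul(Add(6, Mul(-1, -3)), O)), -3) = Add(Add(Pow(O, 2), Mul(Add(6, 3), O)), -3) = Add(Add(Pow(O, 2), Mul(9, O)), -3) = Add(-3, Pow(O, 2), Mul(9, O)))
Pow(Add(Function('v')(1, -7), Function('H')(Function('Q')(-3, -4))), 2) = Pow(Add(4, Add(-3, Pow(Pow(Add(-3, -3), 2), 2), Mul(9, Pow(Add(-3, -3), 2)))), 2) = Pow(Add(4, Add(-3, Pow(Pow(-6, 2), 2), Mul(9, Pow(-6, 2)))), 2) = Pow(Add(4, Add(-3, Pow(36, 2), Mul(9, 36))), 2) = Pow(Add(4, Add(-3, 1296, 324)), 2) = Pow(Add(4, 1617), 2) = Pow(1621, 2) = 2627641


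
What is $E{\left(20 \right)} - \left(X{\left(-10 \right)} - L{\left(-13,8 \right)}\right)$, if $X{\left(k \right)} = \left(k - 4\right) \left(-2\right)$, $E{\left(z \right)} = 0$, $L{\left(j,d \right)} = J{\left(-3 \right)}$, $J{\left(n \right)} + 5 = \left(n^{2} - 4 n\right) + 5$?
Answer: $-7$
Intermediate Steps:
$J{\left(n \right)} = n^{2} - 4 n$ ($J{\left(n \right)} = -5 + \left(\left(n^{2} - 4 n\right) + 5\right) = -5 + \left(5 + n^{2} - 4 n\right) = n^{2} - 4 n$)
$L{\left(j,d \right)} = 21$ ($L{\left(j,d \right)} = - 3 \left(-4 - 3\right) = \left(-3\right) \left(-7\right) = 21$)
$X{\left(k \right)} = 8 - 2 k$ ($X{\left(k \right)} = \left(-4 + k\right) \left(-2\right) = 8 - 2 k$)
$E{\left(20 \right)} - \left(X{\left(-10 \right)} - L{\left(-13,8 \right)}\right) = 0 - \left(\left(8 - -20\right) - 21\right) = 0 - \left(\left(8 + 20\right) - 21\right) = 0 - \left(28 - 21\right) = 0 - 7 = -7$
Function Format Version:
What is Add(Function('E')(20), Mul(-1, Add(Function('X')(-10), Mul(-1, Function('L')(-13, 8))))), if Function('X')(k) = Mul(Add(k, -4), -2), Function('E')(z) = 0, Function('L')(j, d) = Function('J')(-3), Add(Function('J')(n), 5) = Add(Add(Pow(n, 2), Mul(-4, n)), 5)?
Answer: -7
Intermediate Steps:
Function('J')(n) = Add(Pow(n, 2), Mul(-4, n)) (Function('J')(n) = Add(-5, Add(Add(Pow(n, 2), Mul(-4, n)), 5)) = Add(-5, Add(5, Pow(n, 2), Mul(-4, n))) = Add(Pow(n, 2), Mul(-4, n)))
Function('L')(j, d) = 21 (Function('L')(j, d) = Mul(-3, Add(-4, -3)) = Mul(-3, -7) = 21)
Function('X')(k) = Add(8, Mul(-2, k)) (Function('X')(k) = Mul(Add(-4, k), -2) = Add(8, Mul(-2, k)))
Add(Function('E')(20), Mul(-1, Add(Function('X')(-10), Mul(-1, Function('L')(-13, 8))))) = Add(0, Mul(-1, Add(Add(8, Mul(-2, -10)), Mul(-1, 21)))) = Add(0, Mul(-1, Add(Add(8, 20), -21))) = Add(0, Mul(-1, Add(28, -21))) = Add(0, Mul(-1, 7)) = Add(0, -7) = -7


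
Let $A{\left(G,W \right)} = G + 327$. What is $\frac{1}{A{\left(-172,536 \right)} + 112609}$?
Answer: $\frac{1}{112764} \approx 8.8681 \cdot 10^{-6}$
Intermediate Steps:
$A{\left(G,W \right)} = 327 + G$
$\frac{1}{A{\left(-172,536 \right)} + 112609} = \frac{1}{\left(327 - 172\right) + 112609} = \frac{1}{155 + 112609} = \frac{1}{112764}$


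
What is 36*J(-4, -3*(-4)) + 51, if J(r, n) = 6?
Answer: 267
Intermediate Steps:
36*J(-4, -3*(-4)) + 51 = 36*6 + 51 = 216 + 51 = 267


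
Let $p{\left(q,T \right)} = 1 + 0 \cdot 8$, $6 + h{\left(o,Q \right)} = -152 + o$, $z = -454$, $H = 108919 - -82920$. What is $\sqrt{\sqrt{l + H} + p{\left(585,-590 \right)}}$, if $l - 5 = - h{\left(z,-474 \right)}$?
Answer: $\sqrt{1 + 54 \sqrt{66}} \approx 20.969$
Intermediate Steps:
$H = 191839$ ($H = 108919 + 82920 = 191839$)
$h{\left(o,Q \right)} = -158 + o$ ($h{\left(o,Q \right)} = -6 + \left(-152 + o\right) = -158 + o$)
$l = 617$ ($l = 5 - \left(-158 - 454\right) = 5 - -612 = 5 + 612 = 617$)
$p{\left(q,T \right)} = 1$ ($p{\left(q,T \right)} = 1 + 0 = 1$)
$\sqrt{\sqrt{l + H} + p{\left(585,-590 \right)}} = \sqrt{\sqrt{617 + 191839} + 1} = \sqrt{\sqrt{192456} + 1} = \sqrt{54 \sqrt{66} + 1} = \sqrt{1 + 54 \sqrt{66}}$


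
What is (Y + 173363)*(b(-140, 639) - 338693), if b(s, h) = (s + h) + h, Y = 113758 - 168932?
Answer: -39895287895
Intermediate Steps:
Y = -55174
b(s, h) = s + 2*h (b(s, h) = (h + s) + h = s + 2*h)
(Y + 173363)*(b(-140, 639) - 338693) = (-55174 + 173363)*((-140 + 2*639) - 338693) = 118189*((-140 + 1278) - 338693) = 118189*(1138 - 338693) = 118189*(-337555) = -39895287895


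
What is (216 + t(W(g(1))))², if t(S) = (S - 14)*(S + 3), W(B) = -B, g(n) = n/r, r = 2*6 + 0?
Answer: 634485721/20736 ≈ 30598.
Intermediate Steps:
r = 12 (r = 12 + 0 = 12)
g(n) = n/12
t(S) = (-14 + S)*(3 + S)
(216 + t(W(g(1))))² = (216 + (-42 + (-1/12)² - (-11)*(1/12)*1))² = (216 + (-42 + (-1*1/12)² - (-11)/12))² = (216 + (-42 + (-1/12)² - 11*(-1/12)))² = (216 + (-42 + 1/144 + 11/12))² = (216 - 5915/144)² = (25189/144)² = 634485721/20736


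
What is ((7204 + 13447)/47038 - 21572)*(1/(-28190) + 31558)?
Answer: -180536477071335723/265200244 ≈ -6.8076e+8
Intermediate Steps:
((7204 + 13447)/47038 - 21572)*(1/(-28190) + 31558) = (20651*(1/47038) - 21572)*(-1/28190 + 31558) = (20651/47038 - 21572)*(889620019/28190) = -1014683085/47038*889620019/28190 = -180536477071335723/265200244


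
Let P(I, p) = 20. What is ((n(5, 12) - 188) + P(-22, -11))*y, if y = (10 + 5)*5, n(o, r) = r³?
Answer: 117000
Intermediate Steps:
y = 75 (y = 15*5 = 75)
((n(5, 12) - 188) + P(-22, -11))*y = ((12³ - 188) + 20)*75 = ((1728 - 188) + 20)*75 = (1540 + 20)*75 = 1560*75 = 117000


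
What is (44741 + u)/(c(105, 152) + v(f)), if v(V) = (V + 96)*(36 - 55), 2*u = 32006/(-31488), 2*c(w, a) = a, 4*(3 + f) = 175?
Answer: -1408788605/79420608 ≈ -17.738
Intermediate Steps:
f = 163/4 (f = -3 + (¼)*175 = -3 + 175/4 = 163/4 ≈ 40.750)
c(w, a) = a/2
u = -16003/31488 (u = (32006/(-31488))/2 = (32006*(-1/31488))/2 = (½)*(-16003/15744) = -16003/31488 ≈ -0.50823)
v(V) = -1824 - 19*V (v(V) = (96 + V)*(-19) = -1824 - 19*V)
(44741 + u)/(c(105, 152) + v(f)) = (44741 - 16003/31488)/((½)*152 + (-1824 - 19*163/4)) = 1408788605/(31488*(76 + (-1824 - 3097/4))) = 1408788605/(31488*(76 - 10393/4)) = 1408788605/(31488*(-10089/4)) = (1408788605/31488)*(-4/10089) = -1408788605/79420608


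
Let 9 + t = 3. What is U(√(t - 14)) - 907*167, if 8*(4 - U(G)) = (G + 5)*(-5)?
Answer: -1211695/8 + 5*I*√5/4 ≈ -1.5146e+5 + 2.7951*I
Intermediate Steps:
t = -6 (t = -9 + 3 = -6)
U(G) = 57/8 + 5*G/8 (U(G) = 4 - (G + 5)*(-5)/8 = 4 - (5 + G)*(-5)/8 = 4 - (-25 - 5*G)/8 = 4 + (25/8 + 5*G/8) = 57/8 + 5*G/8)
U(√(t - 14)) - 907*167 = (57/8 + 5*√(-6 - 14)/8) - 907*167 = (57/8 + 5*√(-20)/8) - 151469 = (57/8 + 5*(2*I*√5)/8) - 151469 = (57/8 + 5*I*√5/4) - 151469 = -1211695/8 + 5*I*√5/4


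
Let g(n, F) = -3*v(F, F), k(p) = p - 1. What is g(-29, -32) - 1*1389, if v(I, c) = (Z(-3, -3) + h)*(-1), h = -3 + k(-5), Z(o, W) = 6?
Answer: -1398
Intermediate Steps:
k(p) = -1 + p
h = -9 (h = -3 + (-1 - 5) = -3 - 6 = -9)
v(I, c) = 3 (v(I, c) = (6 - 9)*(-1) = -3*(-1) = 3)
g(n, F) = -9 (g(n, F) = -3*3 = -9)
g(-29, -32) - 1*1389 = -9 - 1*1389 = -9 - 1389 = -1398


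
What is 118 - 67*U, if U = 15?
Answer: -887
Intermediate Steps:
118 - 67*U = 118 - 67*15 = 118 - 1005 = -887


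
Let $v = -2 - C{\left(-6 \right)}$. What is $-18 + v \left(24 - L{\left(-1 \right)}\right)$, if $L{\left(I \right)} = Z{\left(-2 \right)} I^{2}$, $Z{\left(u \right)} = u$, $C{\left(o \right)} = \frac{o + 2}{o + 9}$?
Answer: $- \frac{106}{3} \approx -35.333$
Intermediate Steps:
$C{\left(o \right)} = \frac{2 + o}{9 + o}$
$v = - \frac{2}{3}$ ($v = -2 - \frac{2 - 6}{9 - 6} = -2 - \frac{1}{3} \left(-4\right) = -2 - - \frac{4}{3} = -2 + \frac{4}{3} = - \frac{2}{3} \approx -0.66667$)
$L{\left(I \right)} = - 2 I^{2}$
$-18 + v \left(24 - L{\left(-1 \right)}\right) = -18 - \frac{2 \left(24 - - 2 \left(-1\right)^{2}\right)}{3} = -18 - \frac{2 \left(24 - \left(-2\right) 1\right)}{3} = -18 - \frac{2 \left(24 - -2\right)}{3} = -18 - \frac{2 \left(24 + 2\right)}{3} = -18 - \frac{52}{3} = - \frac{106}{3}$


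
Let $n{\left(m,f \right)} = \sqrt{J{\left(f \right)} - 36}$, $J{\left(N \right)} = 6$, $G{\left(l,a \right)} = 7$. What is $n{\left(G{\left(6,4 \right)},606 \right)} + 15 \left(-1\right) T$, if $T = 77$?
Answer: $-1155 + i \sqrt{30} \approx -1155.0 + 5.4772 i$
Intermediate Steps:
$n{\left(m,f \right)} = i \sqrt{30}$ ($n{\left(m,f \right)} = \sqrt{6 - 36} = \sqrt{-30} = i \sqrt{30}$)
$n{\left(G{\left(6,4 \right)},606 \right)} + 15 \left(-1\right) T = i \sqrt{30} + 15 \left(-1\right) 77 = i \sqrt{30} - 1155 = -1155 + i \sqrt{30}$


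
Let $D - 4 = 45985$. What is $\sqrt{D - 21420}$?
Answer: $\sqrt{24569} \approx 156.75$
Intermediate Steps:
$D = 45989$ ($D = 4 + 45985 = 45989$)
$\sqrt{D - 21420} = \sqrt{45989 - 21420} = \sqrt{24569}$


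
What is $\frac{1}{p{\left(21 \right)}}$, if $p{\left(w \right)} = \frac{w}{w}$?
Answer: $1$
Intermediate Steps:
$p{\left(w \right)} = 1$
$\frac{1}{p{\left(21 \right)}} = 1^{-1} = 1$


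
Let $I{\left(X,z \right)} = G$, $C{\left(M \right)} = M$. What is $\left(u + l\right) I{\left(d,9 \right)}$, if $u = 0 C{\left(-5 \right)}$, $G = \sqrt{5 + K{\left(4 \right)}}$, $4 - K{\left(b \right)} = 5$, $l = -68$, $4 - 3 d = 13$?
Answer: $-136$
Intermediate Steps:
$d = -3$ ($d = \frac{4}{3} - \frac{13}{3} = -3$)
$K{\left(b \right)} = -1$ ($K{\left(b \right)} = 4 - 5 = -1$)
$G = 2$ ($G = \sqrt{5 - 1} = \sqrt{4} = 2$)
$I{\left(X,z \right)} = 2$
$u = 0$ ($u = 0 \left(-5\right) = 0$)
$\left(u + l\right) I{\left(d,9 \right)} = \left(0 - 68\right) 2 = \left(-68\right) 2 = -136$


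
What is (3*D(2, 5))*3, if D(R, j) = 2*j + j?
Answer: 135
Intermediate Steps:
D(R, j) = 3*j
(3*D(2, 5))*3 = (3*(3*5))*3 = (3*15)*3 = 45*3 = 135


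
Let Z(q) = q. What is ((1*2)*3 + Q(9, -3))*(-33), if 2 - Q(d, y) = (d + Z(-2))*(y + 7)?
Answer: 660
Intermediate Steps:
Q(d, y) = 2 - (-2 + d)*(7 + y) (Q(d, y) = 2 - (d - 2)*(y + 7) = 2 - (-2 + d)*(7 + y))
((1*2)*3 + Q(9, -3))*(-33) = ((1*2)*3 + (16 - 7*9 + 2*(-3) - 1*9*(-3)))*(-33) = (2*3 + (16 - 63 - 6 + 27))*(-33) = (6 - 26)*(-33) = -20*(-33) = 660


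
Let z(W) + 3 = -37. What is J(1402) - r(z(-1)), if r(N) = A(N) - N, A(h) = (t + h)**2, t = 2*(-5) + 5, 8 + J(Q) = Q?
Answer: -671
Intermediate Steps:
z(W) = -40 (z(W) = -3 - 37 = -40)
J(Q) = -8 + Q
t = -5 (t = -10 + 5 = -5)
A(h) = (-5 + h)**2
r(N) = (-5 + N)**2 - N
J(1402) - r(z(-1)) = (-8 + 1402) - ((-5 - 40)**2 - 1*(-40)) = 1394 - ((-45)**2 + 40) = 1394 - (2025 + 40) = 1394 - 1*2065 = 1394 - 2065 = -671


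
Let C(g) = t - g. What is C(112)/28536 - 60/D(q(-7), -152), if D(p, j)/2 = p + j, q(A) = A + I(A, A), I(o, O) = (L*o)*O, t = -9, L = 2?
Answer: 848699/1740696 ≈ 0.48756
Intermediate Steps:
I(o, O) = 2*O*o (I(o, O) = (2*o)*O = 2*O*o)
q(A) = A + 2*A² (q(A) = A + 2*A*A = A + 2*A²)
C(g) = -9 - g
D(p, j) = 2*j + 2*p (D(p, j) = 2*(p + j) = 2*(j + p) = 2*j + 2*p)
C(112)/28536 - 60/D(q(-7), -152) = (-9 - 1*112)/28536 - 60/(2*(-152) + 2*(-7*(1 + 2*(-7)))) = (-9 - 112)*(1/28536) - 60/(-304 + 2*(-7*(1 - 14))) = -121*1/28536 - 60/(-304 + 2*(-7*(-13))) = -121/28536 - 60/(-304 + 2*91) = -121/28536 - 60/(-304 + 182) = -121/28536 - 60/(-122) = -121/28536 - 60*(-1/122) = -121/28536 + 30/61 = 848699/1740696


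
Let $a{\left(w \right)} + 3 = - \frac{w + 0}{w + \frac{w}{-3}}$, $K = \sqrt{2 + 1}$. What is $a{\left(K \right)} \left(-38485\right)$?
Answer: $\frac{346365}{2} \approx 1.7318 \cdot 10^{5}$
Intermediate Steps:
$K = \sqrt{3} \approx 1.732$
$a{\left(w \right)} = - \frac{9}{2}$ ($a{\left(w \right)} = -3 - \frac{w + 0}{w + \frac{w}{-3}} = -3 - \frac{w}{w + w \left(- \frac{1}{3}\right)} = -3 - \frac{w}{w - \frac{w}{3}} = -3 - \frac{w}{\frac{2}{3} w} = -3 - w \frac{3}{2 w} = -3 - \frac{3}{2} = - \frac{9}{2}$)
$a{\left(K \right)} \left(-38485\right) = \left(- \frac{9}{2}\right) \left(-38485\right) = \frac{346365}{2}$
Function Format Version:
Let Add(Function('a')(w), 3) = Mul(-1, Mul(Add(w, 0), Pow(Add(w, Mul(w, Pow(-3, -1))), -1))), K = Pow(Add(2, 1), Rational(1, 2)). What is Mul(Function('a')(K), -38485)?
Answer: Rational(346365, 2) ≈ 1.7318e+5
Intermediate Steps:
K = Pow(3, Rational(1, 2)) ≈ 1.7320
Function('a')(w) = Rational(-9, 2) (Function('a')(w) = Add(-3, Mul(-1, Mul(Add(w, 0), Pow(Add(w, Mul(w, Pow(-3, -1))), -1)))) = Add(-3, Mul(-1, Mul(w, Pow(Add(w, Mul(w, Rational(-1, 3))), -1)))) = Add(-3, Mul(-1, Mul(w, Pow(Add(w, Mul(Rational(-1, 3), w)), -1)))) = Add(-3, Mul(-1, Mul(w, Pow(Mul(Rational(2, 3), w), -1)))) = Add(-3, Mul(-1, Mul(w, Mul(Rational(3, 2), Pow(w, -1))))) = Add(-3, Mul(-1, Rational(3, 2))) = Add(-3, Rational(-3, 2)) = Rational(-9, 2))
Mul(Function('a')(K), -38485) = Mul(Rational(-9, 2), -38485) = Rational(346365, 2)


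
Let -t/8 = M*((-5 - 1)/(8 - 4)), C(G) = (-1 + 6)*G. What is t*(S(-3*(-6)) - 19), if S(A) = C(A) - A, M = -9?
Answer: -5724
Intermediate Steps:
C(G) = 5*G
S(A) = 4*A (S(A) = 5*A - A = 4*A)
t = -108 (t = -(-72)*(-5 - 1)/(8 - 4) = -(-72)*(-6/4) = -(-72)*(-6*¼) = -(-72)*(-3)/2 = -8*27/2 = -108)
t*(S(-3*(-6)) - 19) = -108*(4*(-3*(-6)) - 19) = -108*(4*18 - 19) = -108*(72 - 19) = -108*53 = -5724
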